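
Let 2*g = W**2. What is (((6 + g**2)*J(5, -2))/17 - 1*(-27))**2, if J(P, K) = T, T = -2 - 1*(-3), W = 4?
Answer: 279841/289 ≈ 968.31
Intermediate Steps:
T = 1 (T = -2 + 3 = 1)
J(P, K) = 1
g = 8 (g = (1/2)*4**2 = (1/2)*16 = 8)
(((6 + g**2)*J(5, -2))/17 - 1*(-27))**2 = (((6 + 8**2)*1)/17 - 1*(-27))**2 = (((6 + 64)*1)*(1/17) + 27)**2 = ((70*1)*(1/17) + 27)**2 = (70*(1/17) + 27)**2 = (70/17 + 27)**2 = (529/17)**2 = 279841/289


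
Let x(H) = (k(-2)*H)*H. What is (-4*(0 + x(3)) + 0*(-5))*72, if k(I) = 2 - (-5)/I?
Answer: 1296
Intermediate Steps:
k(I) = 2 + 5/I
x(H) = -H**2/2 (x(H) = ((2 + 5/(-2))*H)*H = ((2 + 5*(-1/2))*H)*H = ((2 - 5/2)*H)*H = (-H/2)*H = -H**2/2)
(-4*(0 + x(3)) + 0*(-5))*72 = (-4*(0 - 1/2*3**2) + 0*(-5))*72 = (-4*(0 - 1/2*9) + 0)*72 = (-4*(0 - 9/2) + 0)*72 = (-4*(-9/2) + 0)*72 = (18 + 0)*72 = 18*72 = 1296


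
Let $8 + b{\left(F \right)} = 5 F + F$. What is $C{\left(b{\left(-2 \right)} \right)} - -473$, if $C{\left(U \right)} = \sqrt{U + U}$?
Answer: $473 + 2 i \sqrt{10} \approx 473.0 + 6.3246 i$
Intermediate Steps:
$b{\left(F \right)} = -8 + 6 F$ ($b{\left(F \right)} = -8 + \left(5 F + F\right) = -8 + 6 F$)
$C{\left(U \right)} = \sqrt{2} \sqrt{U}$ ($C{\left(U \right)} = \sqrt{2 U} = \sqrt{2} \sqrt{U}$)
$C{\left(b{\left(-2 \right)} \right)} - -473 = \sqrt{2} \sqrt{-8 + 6 \left(-2\right)} - -473 = \sqrt{2} \sqrt{-8 - 12} + 473 = \sqrt{2} \sqrt{-20} + 473 = \sqrt{2} \cdot 2 i \sqrt{5} + 473 = 2 i \sqrt{10} + 473 = 473 + 2 i \sqrt{10}$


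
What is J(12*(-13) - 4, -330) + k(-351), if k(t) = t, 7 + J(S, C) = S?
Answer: -518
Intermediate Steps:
J(S, C) = -7 + S
J(12*(-13) - 4, -330) + k(-351) = (-7 + (12*(-13) - 4)) - 351 = (-7 + (-156 - 4)) - 351 = (-7 - 160) - 351 = -167 - 351 = -518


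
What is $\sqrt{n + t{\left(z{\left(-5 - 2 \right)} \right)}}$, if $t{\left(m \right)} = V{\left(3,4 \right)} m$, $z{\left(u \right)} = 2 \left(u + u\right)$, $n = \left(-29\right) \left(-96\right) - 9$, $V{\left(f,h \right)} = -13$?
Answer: $\sqrt{3139} \approx 56.027$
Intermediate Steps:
$n = 2775$ ($n = 2784 - 9 = 2775$)
$z{\left(u \right)} = 4 u$ ($z{\left(u \right)} = 2 \cdot 2 u = 4 u$)
$t{\left(m \right)} = - 13 m$
$\sqrt{n + t{\left(z{\left(-5 - 2 \right)} \right)}} = \sqrt{2775 - 13 \cdot 4 \left(-5 - 2\right)} = \sqrt{2775 - 13 \cdot 4 \left(-7\right)} = \sqrt{2775 - -364} = \sqrt{2775 + 364} = \sqrt{3139}$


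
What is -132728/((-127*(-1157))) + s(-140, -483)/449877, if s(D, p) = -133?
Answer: -59730817343/66104476503 ≈ -0.90358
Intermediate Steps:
-132728/((-127*(-1157))) + s(-140, -483)/449877 = -132728/((-127*(-1157))) - 133/449877 = -132728/146939 - 133*1/449877 = -132728*1/146939 - 133/449877 = -132728/146939 - 133/449877 = -59730817343/66104476503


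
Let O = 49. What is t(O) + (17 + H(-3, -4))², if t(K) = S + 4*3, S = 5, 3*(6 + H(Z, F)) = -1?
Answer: 1177/9 ≈ 130.78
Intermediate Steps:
H(Z, F) = -19/3 (H(Z, F) = -6 + (⅓)*(-1) = -6 - ⅓ = -19/3)
t(K) = 17 (t(K) = 5 + 4*3 = 5 + 12 = 17)
t(O) + (17 + H(-3, -4))² = 17 + (17 - 19/3)² = 17 + (32/3)² = 17 + 1024/9 = 1177/9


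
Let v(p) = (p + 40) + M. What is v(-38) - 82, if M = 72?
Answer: -8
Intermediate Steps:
v(p) = 112 + p (v(p) = (p + 40) + 72 = (40 + p) + 72 = 112 + p)
v(-38) - 82 = (112 - 38) - 82 = 74 - 82 = -8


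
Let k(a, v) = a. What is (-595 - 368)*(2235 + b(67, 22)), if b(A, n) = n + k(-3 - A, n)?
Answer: -2106081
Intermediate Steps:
b(A, n) = -3 + n - A (b(A, n) = n + (-3 - A) = -3 + n - A)
(-595 - 368)*(2235 + b(67, 22)) = (-595 - 368)*(2235 + (-3 + 22 - 1*67)) = -963*(2235 + (-3 + 22 - 67)) = -963*(2235 - 48) = -963*2187 = -2106081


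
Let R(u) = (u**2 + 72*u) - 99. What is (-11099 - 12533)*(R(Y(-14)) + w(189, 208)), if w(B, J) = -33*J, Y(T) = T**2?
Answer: -1076792080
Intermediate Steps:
R(u) = -99 + u**2 + 72*u
(-11099 - 12533)*(R(Y(-14)) + w(189, 208)) = (-11099 - 12533)*((-99 + ((-14)**2)**2 + 72*(-14)**2) - 33*208) = -23632*((-99 + 196**2 + 72*196) - 6864) = -23632*((-99 + 38416 + 14112) - 6864) = -23632*(52429 - 6864) = -23632*45565 = -1076792080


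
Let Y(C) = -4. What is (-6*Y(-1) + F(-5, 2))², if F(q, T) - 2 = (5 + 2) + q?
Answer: 784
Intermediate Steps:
F(q, T) = 9 + q (F(q, T) = 2 + ((5 + 2) + q) = 2 + (7 + q) = 9 + q)
(-6*Y(-1) + F(-5, 2))² = (-6*(-4) + (9 - 5))² = (24 + 4)² = 28² = 784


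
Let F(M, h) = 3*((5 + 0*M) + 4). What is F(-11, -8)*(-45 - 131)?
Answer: -4752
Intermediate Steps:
F(M, h) = 27 (F(M, h) = 3*((5 + 0) + 4) = 3*(5 + 4) = 3*9 = 27)
F(-11, -8)*(-45 - 131) = 27*(-45 - 131) = 27*(-176) = -4752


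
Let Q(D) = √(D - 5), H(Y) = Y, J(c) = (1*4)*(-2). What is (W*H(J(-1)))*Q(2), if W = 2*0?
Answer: 0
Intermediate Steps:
J(c) = -8 (J(c) = 4*(-2) = -8)
W = 0
Q(D) = √(-5 + D)
(W*H(J(-1)))*Q(2) = (0*(-8))*√(-5 + 2) = 0*√(-3) = 0*(I*√3) = 0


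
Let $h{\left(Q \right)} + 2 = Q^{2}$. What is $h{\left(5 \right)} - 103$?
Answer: $-80$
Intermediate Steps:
$h{\left(Q \right)} = -2 + Q^{2}$
$h{\left(5 \right)} - 103 = \left(-2 + 5^{2}\right) - 103 = \left(-2 + 25\right) - 103 = 23 - 103 = -80$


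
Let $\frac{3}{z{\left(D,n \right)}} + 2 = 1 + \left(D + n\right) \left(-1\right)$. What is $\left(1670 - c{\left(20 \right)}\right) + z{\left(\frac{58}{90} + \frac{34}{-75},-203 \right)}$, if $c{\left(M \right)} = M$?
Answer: $\frac{74922225}{45407} \approx 1650.0$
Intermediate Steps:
$z{\left(D,n \right)} = \frac{3}{-1 - D - n}$ ($z{\left(D,n \right)} = \frac{3}{-2 + \left(1 + \left(D + n\right) \left(-1\right)\right)} = \frac{3}{-2 - \left(-1 + D + n\right)} = \frac{3}{-1 - D - n}$)
$\left(1670 - c{\left(20 \right)}\right) + z{\left(\frac{58}{90} + \frac{34}{-75},-203 \right)} = \left(1670 - 20\right) - \frac{3}{1 + \left(\frac{58}{90} + \frac{34}{-75}\right) - 203} = \left(1670 - 20\right) - \frac{3}{1 + \left(58 \cdot \frac{1}{90} + 34 \left(- \frac{1}{75}\right)\right) - 203} = 1650 - \frac{3}{1 + \left(\frac{29}{45} - \frac{34}{75}\right) - 203} = 1650 - \frac{3}{1 + \frac{43}{225} - 203} = 1650 - \frac{3}{- \frac{45407}{225}} = 1650 - - \frac{675}{45407} = 1650 + \frac{675}{45407} = \frac{74922225}{45407}$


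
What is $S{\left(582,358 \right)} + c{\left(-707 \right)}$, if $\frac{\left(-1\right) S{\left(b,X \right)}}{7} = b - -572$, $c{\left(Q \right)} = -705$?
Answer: $-8783$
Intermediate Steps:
$S{\left(b,X \right)} = -4004 - 7 b$ ($S{\left(b,X \right)} = - 7 \left(b - -572\right) = - 7 \left(b + 572\right) = - 7 \left(572 + b\right) = -4004 - 7 b$)
$S{\left(582,358 \right)} + c{\left(-707 \right)} = \left(-4004 - 4074\right) - 705 = -8078 - 705 = -8783$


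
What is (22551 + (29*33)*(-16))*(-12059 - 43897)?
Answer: -405065484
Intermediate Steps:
(22551 + (29*33)*(-16))*(-12059 - 43897) = (22551 + 957*(-16))*(-55956) = (22551 - 15312)*(-55956) = 7239*(-55956) = -405065484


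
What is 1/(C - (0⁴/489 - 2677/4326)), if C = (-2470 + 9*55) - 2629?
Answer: -4326/19914227 ≈ -0.00021723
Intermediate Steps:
C = -4604 (C = (-2470 + 495) - 2629 = -1975 - 2629 = -4604)
1/(C - (0⁴/489 - 2677/4326)) = 1/(-4604 - (0⁴/489 - 2677/4326)) = 1/(-4604 - (0*(1/489) - 2677*1/4326)) = 1/(-4604 - (0 - 2677/4326)) = 1/(-4604 - 1*(-2677/4326)) = 1/(-4604 + 2677/4326) = 1/(-19914227/4326) = -4326/19914227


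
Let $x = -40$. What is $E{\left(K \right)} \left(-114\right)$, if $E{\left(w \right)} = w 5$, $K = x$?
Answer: $22800$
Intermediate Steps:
$K = -40$
$E{\left(w \right)} = 5 w$
$E{\left(K \right)} \left(-114\right) = 5 \left(-40\right) \left(-114\right) = \left(-200\right) \left(-114\right) = 22800$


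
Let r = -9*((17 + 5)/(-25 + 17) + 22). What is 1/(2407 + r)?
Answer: 4/8935 ≈ 0.00044768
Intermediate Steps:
r = -693/4 (r = -9*(22/(-8) + 22) = -9*(22*(-⅛) + 22) = -9*(-11/4 + 22) = -9*77/4 = -693/4 ≈ -173.25)
1/(2407 + r) = 1/(2407 - 693/4) = 1/(8935/4) = 4/8935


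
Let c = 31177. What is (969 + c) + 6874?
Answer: 39020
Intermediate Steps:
(969 + c) + 6874 = (969 + 31177) + 6874 = 32146 + 6874 = 39020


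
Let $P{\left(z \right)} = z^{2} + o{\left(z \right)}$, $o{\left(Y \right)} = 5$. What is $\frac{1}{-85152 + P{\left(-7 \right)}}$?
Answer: $- \frac{1}{85098} \approx -1.1751 \cdot 10^{-5}$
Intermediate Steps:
$P{\left(z \right)} = 5 + z^{2}$ ($P{\left(z \right)} = z^{2} + 5 = 5 + z^{2}$)
$\frac{1}{-85152 + P{\left(-7 \right)}} = \frac{1}{-85152 + \left(5 + \left(-7\right)^{2}\right)} = \frac{1}{-85152 + \left(5 + 49\right)} = \frac{1}{-85152 + 54} = \frac{1}{-85098} = - \frac{1}{85098}$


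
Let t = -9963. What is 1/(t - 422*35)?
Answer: -1/24733 ≈ -4.0432e-5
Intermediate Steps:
1/(t - 422*35) = 1/(-9963 - 422*35) = 1/(-9963 - 14770) = 1/(-24733) = -1/24733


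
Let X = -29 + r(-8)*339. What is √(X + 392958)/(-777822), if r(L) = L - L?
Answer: -√392929/777822 ≈ -0.00080589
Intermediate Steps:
r(L) = 0
X = -29 (X = -29 + 0*339 = -29 + 0 = -29)
√(X + 392958)/(-777822) = √(-29 + 392958)/(-777822) = √392929*(-1/777822) = -√392929/777822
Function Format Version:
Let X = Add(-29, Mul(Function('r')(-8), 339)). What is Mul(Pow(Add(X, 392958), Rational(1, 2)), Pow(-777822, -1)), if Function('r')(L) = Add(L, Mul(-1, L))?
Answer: Mul(Rational(-1, 777822), Pow(392929, Rational(1, 2))) ≈ -0.00080589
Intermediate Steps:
Function('r')(L) = 0
X = -29 (X = Add(-29, Mul(0, 339)) = Add(-29, 0) = -29)
Mul(Pow(Add(X, 392958), Rational(1, 2)), Pow(-777822, -1)) = Mul(Pow(Add(-29, 392958), Rational(1, 2)), Pow(-777822, -1)) = Mul(Pow(392929, Rational(1, 2)), Rational(-1, 777822)) = Mul(Rational(-1, 777822), Pow(392929, Rational(1, 2)))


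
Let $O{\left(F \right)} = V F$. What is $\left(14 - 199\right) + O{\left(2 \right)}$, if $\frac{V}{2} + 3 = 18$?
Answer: $-125$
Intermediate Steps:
$V = 30$ ($V = -6 + 2 \cdot 18 = -6 + 36 = 30$)
$O{\left(F \right)} = 30 F$
$\left(14 - 199\right) + O{\left(2 \right)} = \left(14 - 199\right) + 30 \cdot 2 = \left(14 - 199\right) + 60 = -185 + 60 = -125$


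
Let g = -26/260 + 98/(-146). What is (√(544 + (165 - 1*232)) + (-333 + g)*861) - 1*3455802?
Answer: -2732520693/730 + 3*√53 ≈ -3.7432e+6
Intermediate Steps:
g = -563/730 (g = -26*1/260 + 98*(-1/146) = -⅒ - 49/73 = -563/730 ≈ -0.77123)
(√(544 + (165 - 1*232)) + (-333 + g)*861) - 1*3455802 = (√(544 + (165 - 1*232)) + (-333 - 563/730)*861) - 1*3455802 = (√(544 + (165 - 232)) - 243653/730*861) - 3455802 = (√(544 - 67) - 209785233/730) - 3455802 = (√477 - 209785233/730) - 3455802 = (3*√53 - 209785233/730) - 3455802 = (-209785233/730 + 3*√53) - 3455802 = -2732520693/730 + 3*√53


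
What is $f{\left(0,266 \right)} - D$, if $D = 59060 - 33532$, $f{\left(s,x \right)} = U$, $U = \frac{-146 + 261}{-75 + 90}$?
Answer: $- \frac{76561}{3} \approx -25520.0$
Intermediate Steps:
$U = \frac{23}{3}$ ($U = \frac{115}{15} = 115 \cdot \frac{1}{15} = \frac{23}{3} \approx 7.6667$)
$f{\left(s,x \right)} = \frac{23}{3}$
$D = 25528$
$f{\left(0,266 \right)} - D = \frac{23}{3} - 25528 = - \frac{76561}{3}$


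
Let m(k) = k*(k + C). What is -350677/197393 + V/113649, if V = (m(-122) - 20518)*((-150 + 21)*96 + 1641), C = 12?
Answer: 5004038338843/7477839019 ≈ 669.18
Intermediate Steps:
m(k) = k*(12 + k) (m(k) = k*(k + 12) = k*(12 + k))
V = 76253814 (V = (-122*(12 - 122) - 20518)*((-150 + 21)*96 + 1641) = (-122*(-110) - 20518)*(-129*96 + 1641) = (13420 - 20518)*(-12384 + 1641) = -7098*(-10743) = 76253814)
-350677/197393 + V/113649 = -350677/197393 + 76253814/113649 = -350677*1/197393 + 76253814*(1/113649) = -350677/197393 + 25417938/37883 = 5004038338843/7477839019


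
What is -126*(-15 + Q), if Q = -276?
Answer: 36666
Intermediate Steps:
-126*(-15 + Q) = -126*(-15 - 276) = -126*(-291) = 36666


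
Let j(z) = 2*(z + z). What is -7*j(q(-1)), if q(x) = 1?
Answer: -28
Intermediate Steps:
j(z) = 4*z (j(z) = 2*(2*z) = 4*z)
-7*j(q(-1)) = -28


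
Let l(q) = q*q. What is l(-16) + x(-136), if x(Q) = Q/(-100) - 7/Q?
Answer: 875199/3400 ≈ 257.41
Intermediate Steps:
l(q) = q**2
x(Q) = -7/Q - Q/100 (x(Q) = Q*(-1/100) - 7/Q = -Q/100 - 7/Q = -7/Q - Q/100)
l(-16) + x(-136) = (-16)**2 + (-7/(-136) - 1/100*(-136)) = 256 + (-7*(-1/136) + 34/25) = 256 + (7/136 + 34/25) = 256 + 4799/3400 = 875199/3400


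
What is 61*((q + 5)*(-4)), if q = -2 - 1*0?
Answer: -732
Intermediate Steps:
q = -2 (q = -2 + 0 = -2)
61*((q + 5)*(-4)) = 61*((-2 + 5)*(-4)) = 61*(3*(-4)) = 61*(-12) = -732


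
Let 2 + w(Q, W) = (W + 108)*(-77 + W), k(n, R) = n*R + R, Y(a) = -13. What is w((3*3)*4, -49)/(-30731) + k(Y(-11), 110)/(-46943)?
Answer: 389633068/1442605333 ≈ 0.27009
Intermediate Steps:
k(n, R) = R + R*n (k(n, R) = R*n + R = R + R*n)
w(Q, W) = -2 + (-77 + W)*(108 + W) (w(Q, W) = -2 + (W + 108)*(-77 + W) = -2 + (108 + W)*(-77 + W) = -2 + (-77 + W)*(108 + W))
w((3*3)*4, -49)/(-30731) + k(Y(-11), 110)/(-46943) = (-8318 + (-49)² + 31*(-49))/(-30731) + (110*(1 - 13))/(-46943) = (-8318 + 2401 - 1519)*(-1/30731) + (110*(-12))*(-1/46943) = -7436*(-1/30731) - 1320*(-1/46943) = 7436/30731 + 1320/46943 = 389633068/1442605333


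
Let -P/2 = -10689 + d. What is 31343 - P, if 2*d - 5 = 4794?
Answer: 14764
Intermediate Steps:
d = 4799/2 (d = 5/2 + (1/2)*4794 = 5/2 + 2397 = 4799/2 ≈ 2399.5)
P = 16579 (P = -2*(-10689 + 4799/2) = -2*(-16579/2) = 16579)
31343 - P = 31343 - 1*16579 = 31343 - 16579 = 14764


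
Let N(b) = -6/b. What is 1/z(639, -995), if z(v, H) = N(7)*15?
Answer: -7/90 ≈ -0.077778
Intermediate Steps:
z(v, H) = -90/7 (z(v, H) = -6/7*15 = -90/7)
1/z(639, -995) = 1/(-90/7) = -7/90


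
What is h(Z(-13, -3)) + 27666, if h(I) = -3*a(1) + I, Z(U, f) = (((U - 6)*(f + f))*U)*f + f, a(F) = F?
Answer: 32106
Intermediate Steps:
Z(U, f) = f + 2*U*f²*(-6 + U) (Z(U, f) = (((-6 + U)*(2*f))*U)*f + f = ((2*f*(-6 + U))*U)*f + f = (2*U*f*(-6 + U))*f + f = 2*U*f²*(-6 + U) + f = f + 2*U*f²*(-6 + U))
h(I) = -3 + I (h(I) = -3*1 + I = -3 + I)
h(Z(-13, -3)) + 27666 = (-3 - 3*(1 - 12*(-13)*(-3) + 2*(-3)*(-13)²)) + 27666 = (-3 - 3*(1 - 468 + 2*(-3)*169)) + 27666 = (-3 - 3*(1 - 468 - 1014)) + 27666 = (-3 - 3*(-1481)) + 27666 = (-3 + 4443) + 27666 = 4440 + 27666 = 32106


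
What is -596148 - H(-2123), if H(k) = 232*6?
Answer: -597540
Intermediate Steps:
H(k) = 1392
-596148 - H(-2123) = -596148 - 1*1392 = -596148 - 1392 = -597540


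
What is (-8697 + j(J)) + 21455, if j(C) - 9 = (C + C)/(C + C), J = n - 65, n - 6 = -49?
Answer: 12768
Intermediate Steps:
n = -43 (n = 6 - 49 = -43)
J = -108 (J = -43 - 65 = -108)
j(C) = 10 (j(C) = 9 + (C + C)/(C + C) = 9 + (2*C)/((2*C)) = 9 + (2*C)*(1/(2*C)) = 9 + 1 = 10)
(-8697 + j(J)) + 21455 = (-8697 + 10) + 21455 = -8687 + 21455 = 12768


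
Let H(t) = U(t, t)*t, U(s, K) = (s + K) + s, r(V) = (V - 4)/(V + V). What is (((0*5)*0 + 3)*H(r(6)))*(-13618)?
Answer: -6809/2 ≈ -3404.5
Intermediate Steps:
r(V) = (-4 + V)/(2*V) (r(V) = (-4 + V)/((2*V)) = (-4 + V)*(1/(2*V)) = (-4 + V)/(2*V))
U(s, K) = K + 2*s (U(s, K) = (K + s) + s = K + 2*s)
H(t) = 3*t² (H(t) = (t + 2*t)*t = (3*t)*t = 3*t²)
(((0*5)*0 + 3)*H(r(6)))*(-13618) = (((0*5)*0 + 3)*(3*((½)*(-4 + 6)/6)²))*(-13618) = ((0*0 + 3)*(3*((½)*(⅙)*2)²))*(-13618) = ((0 + 3)*(3*(⅙)²))*(-13618) = (3*(3*(1/36)))*(-13618) = (3*(1/12))*(-13618) = (¼)*(-13618) = -6809/2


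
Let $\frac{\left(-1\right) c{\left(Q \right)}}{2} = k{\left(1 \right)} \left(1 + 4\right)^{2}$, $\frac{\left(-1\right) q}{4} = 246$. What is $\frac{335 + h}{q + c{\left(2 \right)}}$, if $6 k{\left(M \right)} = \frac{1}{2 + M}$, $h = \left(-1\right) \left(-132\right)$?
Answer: $- \frac{4203}{8881} \approx -0.47326$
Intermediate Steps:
$q = -984$ ($q = \left(-4\right) 246 = -984$)
$h = 132$
$k{\left(M \right)} = \frac{1}{6 \left(2 + M\right)}$
$c{\left(Q \right)} = - \frac{25}{9}$ ($c{\left(Q \right)} = - 2 \frac{1}{6 \left(2 + 1\right)} \left(1 + 4\right)^{2} = - 2 \frac{1}{6 \cdot 3} \cdot 5^{2} = - 2 \cdot \frac{1}{6} \cdot \frac{1}{3} \cdot 25 = - 2 \cdot \frac{1}{18} \cdot 25 = \left(-2\right) \frac{25}{18} = - \frac{25}{9}$)
$\frac{335 + h}{q + c{\left(2 \right)}} = \frac{335 + 132}{-984 - \frac{25}{9}} = \frac{467}{- \frac{8881}{9}} = 467 \left(- \frac{9}{8881}\right) = - \frac{4203}{8881}$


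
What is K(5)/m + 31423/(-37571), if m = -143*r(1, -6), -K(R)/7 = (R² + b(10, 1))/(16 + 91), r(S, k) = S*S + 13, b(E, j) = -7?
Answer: -480465184/574873871 ≈ -0.83578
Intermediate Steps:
r(S, k) = 13 + S² (r(S, k) = S² + 13 = 13 + S²)
K(R) = 49/107 - 7*R²/107 (K(R) = -7*(R² - 7)/(16 + 91) = -7*(-7 + R²)/107 = -7*(-7/107 + R²/107) = 49/107 - 7*R²/107)
m = -2002 (m = -143*(13 + 1²) = -143*(13 + 1) = -143*14 = -2002)
K(5)/m + 31423/(-37571) = (49/107 - 7/107*5²)/(-2002) + 31423/(-37571) = (49/107 - 7/107*25)*(-1/2002) + 31423*(-1/37571) = (49/107 - 175/107)*(-1/2002) - 31423/37571 = -126/107*(-1/2002) - 31423/37571 = 9/15301 - 31423/37571 = -480465184/574873871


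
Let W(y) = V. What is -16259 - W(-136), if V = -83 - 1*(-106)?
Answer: -16282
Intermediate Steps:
V = 23 (V = -83 + 106 = 23)
W(y) = 23
-16259 - W(-136) = -16259 - 1*23 = -16259 - 23 = -16282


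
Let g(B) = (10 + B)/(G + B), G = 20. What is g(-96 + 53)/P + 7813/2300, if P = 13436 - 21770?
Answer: 10851707/3194700 ≈ 3.3968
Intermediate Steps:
g(B) = (10 + B)/(20 + B)
P = -8334
g(-96 + 53)/P + 7813/2300 = ((10 + (-96 + 53))/(20 + (-96 + 53)))/(-8334) + 7813/2300 = ((10 - 43)/(20 - 43))*(-1/8334) + 7813*(1/2300) = (-33/(-23))*(-1/8334) + 7813/2300 = -1/23*(-33)*(-1/8334) + 7813/2300 = (33/23)*(-1/8334) + 7813/2300 = -11/63894 + 7813/2300 = 10851707/3194700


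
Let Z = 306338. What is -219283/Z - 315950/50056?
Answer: -26940980237/3833513732 ≈ -7.0277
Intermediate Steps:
-219283/Z - 315950/50056 = -219283/306338 - 315950/50056 = -219283*1/306338 - 315950*1/50056 = -219283/306338 - 157975/25028 = -26940980237/3833513732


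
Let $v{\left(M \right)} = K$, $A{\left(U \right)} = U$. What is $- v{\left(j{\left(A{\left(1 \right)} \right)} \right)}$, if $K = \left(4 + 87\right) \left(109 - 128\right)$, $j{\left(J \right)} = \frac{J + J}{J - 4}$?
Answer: $1729$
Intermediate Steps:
$j{\left(J \right)} = \frac{2 J}{-4 + J}$
$K = -1729$ ($K = 91 \left(-19\right) = -1729$)
$v{\left(M \right)} = -1729$
$- v{\left(j{\left(A{\left(1 \right)} \right)} \right)} = \left(-1\right) \left(-1729\right) = 1729$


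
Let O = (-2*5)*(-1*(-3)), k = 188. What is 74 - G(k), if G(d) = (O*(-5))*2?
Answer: -226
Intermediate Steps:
O = -30 (O = -10*3 = -30)
G(d) = 300 (G(d) = -30*(-5)*2 = 150*2 = 300)
74 - G(k) = 74 - 1*300 = 74 - 300 = -226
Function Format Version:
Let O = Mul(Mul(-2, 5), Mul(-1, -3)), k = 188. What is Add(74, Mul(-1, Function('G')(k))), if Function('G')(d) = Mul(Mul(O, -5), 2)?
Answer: -226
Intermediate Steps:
O = -30 (O = Mul(-10, 3) = -30)
Function('G')(d) = 300 (Function('G')(d) = Mul(Mul(-30, -5), 2) = Mul(150, 2) = 300)
Add(74, Mul(-1, Function('G')(k))) = Add(74, Mul(-1, 300)) = Add(74, -300) = -226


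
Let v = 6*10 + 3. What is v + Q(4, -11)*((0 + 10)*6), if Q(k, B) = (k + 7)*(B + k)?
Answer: -4557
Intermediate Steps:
Q(k, B) = (7 + k)*(B + k)
v = 63 (v = 60 + 3 = 63)
v + Q(4, -11)*((0 + 10)*6) = 63 + (4**2 + 7*(-11) + 7*4 - 11*4)*((0 + 10)*6) = 63 + (16 - 77 + 28 - 44)*(10*6) = 63 - 77*60 = 63 - 4620 = -4557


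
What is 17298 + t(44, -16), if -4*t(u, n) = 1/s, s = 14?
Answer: 968687/56 ≈ 17298.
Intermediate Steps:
t(u, n) = -1/56 (t(u, n) = -¼/14 = -¼*1/14 = -1/56)
17298 + t(44, -16) = 17298 - 1/56 = 968687/56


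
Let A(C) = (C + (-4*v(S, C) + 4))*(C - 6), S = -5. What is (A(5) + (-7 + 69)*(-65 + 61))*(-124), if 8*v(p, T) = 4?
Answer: 31620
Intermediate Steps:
v(p, T) = 1/2 (v(p, T) = (1/8)*4 = 1/2)
A(C) = (-6 + C)*(2 + C) (A(C) = (C + (-4*1/2 + 4))*(C - 6) = (C + (-2 + 4))*(-6 + C) = (C + 2)*(-6 + C) = (2 + C)*(-6 + C) = (-6 + C)*(2 + C))
(A(5) + (-7 + 69)*(-65 + 61))*(-124) = ((-12 + 5**2 - 4*5) + (-7 + 69)*(-65 + 61))*(-124) = ((-12 + 25 - 20) + 62*(-4))*(-124) = (-7 - 248)*(-124) = -255*(-124) = 31620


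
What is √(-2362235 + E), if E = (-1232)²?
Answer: I*√844411 ≈ 918.92*I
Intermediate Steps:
E = 1517824
√(-2362235 + E) = √(-2362235 + 1517824) = √(-844411) = I*√844411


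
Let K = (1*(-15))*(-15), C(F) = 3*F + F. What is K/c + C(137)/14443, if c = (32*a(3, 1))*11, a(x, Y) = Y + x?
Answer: 365569/1848704 ≈ 0.19774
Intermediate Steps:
C(F) = 4*F
c = 1408 (c = (32*(1 + 3))*11 = (32*4)*11 = 128*11 = 1408)
K = 225 (K = -15*(-15) = 225)
K/c + C(137)/14443 = 225/1408 + (4*137)/14443 = 225*(1/1408) + 548*(1/14443) = 225/1408 + 548/14443 = 365569/1848704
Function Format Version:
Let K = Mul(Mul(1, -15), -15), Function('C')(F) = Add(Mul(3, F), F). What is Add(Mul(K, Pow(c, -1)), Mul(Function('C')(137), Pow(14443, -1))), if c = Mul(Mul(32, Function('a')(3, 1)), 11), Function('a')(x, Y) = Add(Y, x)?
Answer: Rational(365569, 1848704) ≈ 0.19774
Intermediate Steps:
Function('C')(F) = Mul(4, F)
c = 1408 (c = Mul(Mul(32, Add(1, 3)), 11) = Mul(Mul(32, 4), 11) = Mul(128, 11) = 1408)
K = 225 (K = Mul(-15, -15) = 225)
Add(Mul(K, Pow(c, -1)), Mul(Function('C')(137), Pow(14443, -1))) = Add(Mul(225, Pow(1408, -1)), Mul(Mul(4, 137), Pow(14443, -1))) = Add(Mul(225, Rational(1, 1408)), Mul(548, Rational(1, 14443))) = Add(Rational(225, 1408), Rational(548, 14443)) = Rational(365569, 1848704)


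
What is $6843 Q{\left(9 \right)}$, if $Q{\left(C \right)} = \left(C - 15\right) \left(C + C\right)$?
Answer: $-739044$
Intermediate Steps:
$Q{\left(C \right)} = 2 C \left(-15 + C\right)$ ($Q{\left(C \right)} = \left(-15 + C\right) 2 C = 2 C \left(-15 + C\right)$)
$6843 Q{\left(9 \right)} = 6843 \cdot 2 \cdot 9 \left(-15 + 9\right) = 6843 \cdot 2 \cdot 9 \left(-6\right) = 6843 \left(-108\right) = -739044$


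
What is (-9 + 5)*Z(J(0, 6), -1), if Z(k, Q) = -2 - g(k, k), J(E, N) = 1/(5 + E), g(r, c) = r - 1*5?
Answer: -56/5 ≈ -11.200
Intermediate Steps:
g(r, c) = -5 + r (g(r, c) = r - 5 = -5 + r)
Z(k, Q) = 3 - k (Z(k, Q) = -2 - (-5 + k) = -2 + (5 - k) = 3 - k)
(-9 + 5)*Z(J(0, 6), -1) = (-9 + 5)*(3 - 1/(5 + 0)) = -4*(3 - 1/5) = -4*(3 - 1*⅕) = -4*(3 - ⅕) = -4*14/5 = -56/5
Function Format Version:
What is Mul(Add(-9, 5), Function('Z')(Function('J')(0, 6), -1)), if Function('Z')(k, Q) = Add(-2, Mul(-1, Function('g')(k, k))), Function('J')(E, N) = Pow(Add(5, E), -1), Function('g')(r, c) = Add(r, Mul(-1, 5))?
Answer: Rational(-56, 5) ≈ -11.200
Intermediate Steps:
Function('g')(r, c) = Add(-5, r) (Function('g')(r, c) = Add(r, -5) = Add(-5, r))
Function('Z')(k, Q) = Add(3, Mul(-1, k)) (Function('Z')(k, Q) = Add(-2, Mul(-1, Add(-5, k))) = Add(-2, Add(5, Mul(-1, k))) = Add(3, Mul(-1, k)))
Mul(Add(-9, 5), Function('Z')(Function('J')(0, 6), -1)) = Mul(Add(-9, 5), Add(3, Mul(-1, Pow(Add(5, 0), -1)))) = Mul(-4, Add(3, Mul(-1, Pow(5, -1)))) = Mul(-4, Add(3, Mul(-1, Rational(1, 5)))) = Mul(-4, Add(3, Rational(-1, 5))) = Mul(-4, Rational(14, 5)) = Rational(-56, 5)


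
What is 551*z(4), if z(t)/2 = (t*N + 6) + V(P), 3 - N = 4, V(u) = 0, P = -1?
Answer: 2204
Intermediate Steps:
N = -1 (N = 3 - 1*4 = 3 - 4 = -1)
z(t) = 12 - 2*t (z(t) = 2*((t*(-1) + 6) + 0) = 2*((-t + 6) + 0) = 2*((6 - t) + 0) = 2*(6 - t) = 12 - 2*t)
551*z(4) = 551*(12 - 2*4) = 551*(12 - 8) = 551*4 = 2204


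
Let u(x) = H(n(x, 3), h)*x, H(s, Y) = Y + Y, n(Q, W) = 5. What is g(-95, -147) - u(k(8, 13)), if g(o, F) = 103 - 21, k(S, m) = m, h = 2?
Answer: 30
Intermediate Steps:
H(s, Y) = 2*Y
u(x) = 4*x (u(x) = (2*2)*x = 4*x)
g(o, F) = 82
g(-95, -147) - u(k(8, 13)) = 82 - 4*13 = 82 - 1*52 = 82 - 52 = 30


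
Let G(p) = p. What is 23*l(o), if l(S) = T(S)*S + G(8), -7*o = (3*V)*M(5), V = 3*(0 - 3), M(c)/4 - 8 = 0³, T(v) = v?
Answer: 17178424/49 ≈ 3.5058e+5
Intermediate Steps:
M(c) = 32 (M(c) = 32 + 4*0³ = 32 + 4*0 = 32 + 0 = 32)
V = -9 (V = 3*(-3) = -9)
o = 864/7 (o = -3*(-9)*32/7 = -(-27)*32/7 = -⅐*(-864) = 864/7 ≈ 123.43)
l(S) = 8 + S² (l(S) = S*S + 8 = S² + 8 = 8 + S²)
23*l(o) = 23*(8 + (864/7)²) = 23*(8 + 746496/49) = 23*(746888/49) = 17178424/49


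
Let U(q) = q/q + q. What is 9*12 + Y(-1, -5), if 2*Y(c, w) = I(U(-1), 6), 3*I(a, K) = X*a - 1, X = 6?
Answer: 647/6 ≈ 107.83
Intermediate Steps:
U(q) = 1 + q
I(a, K) = -⅓ + 2*a (I(a, K) = (6*a - 1)/3 = (-1 + 6*a)/3 = -⅓ + 2*a)
Y(c, w) = -⅙ (Y(c, w) = (-⅓ + 2*(1 - 1))/2 = (-⅓ + 2*0)/2 = (-⅓ + 0)/2 = (½)*(-⅓) = -⅙)
9*12 + Y(-1, -5) = 9*12 - ⅙ = 108 - ⅙ = 647/6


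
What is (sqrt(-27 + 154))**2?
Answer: 127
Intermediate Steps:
(sqrt(-27 + 154))**2 = (sqrt(127))**2 = 127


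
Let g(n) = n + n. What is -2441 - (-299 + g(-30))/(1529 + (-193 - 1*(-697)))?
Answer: -4962194/2033 ≈ -2440.8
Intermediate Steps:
g(n) = 2*n
-2441 - (-299 + g(-30))/(1529 + (-193 - 1*(-697))) = -2441 - (-299 + 2*(-30))/(1529 + (-193 - 1*(-697))) = -2441 - (-299 - 60)/(1529 + (-193 + 697)) = -2441 - (-359)/(1529 + 504) = -2441 - (-359)/2033 = -2441 - 1*(-359/2033) = -2441 + 359/2033 = -4962194/2033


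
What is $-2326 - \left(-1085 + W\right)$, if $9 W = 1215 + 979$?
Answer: $- \frac{13363}{9} \approx -1484.8$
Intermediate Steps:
$W = \frac{2194}{9}$ ($W = \frac{1215 + 979}{9} = \frac{1}{9} \cdot 2194 = \frac{2194}{9} \approx 243.78$)
$-2326 - \left(-1085 + W\right) = -2326 + \left(1085 - \frac{2194}{9}\right) = -2326 + \frac{7571}{9} = - \frac{13363}{9}$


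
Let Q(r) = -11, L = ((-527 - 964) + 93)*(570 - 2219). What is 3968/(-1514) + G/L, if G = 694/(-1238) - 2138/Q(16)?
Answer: -31141454873927/11882478597726 ≈ -2.6208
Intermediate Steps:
L = 2305302 (L = (-1491 + 93)*(-1649) = -1398*(-1649) = 2305302)
G = 1319605/6809 (G = 694/(-1238) - 2138/(-11) = 694*(-1/1238) - 2138*(-1/11) = -347/619 + 2138/11 = 1319605/6809 ≈ 193.80)
3968/(-1514) + G/L = 3968/(-1514) + (1319605/6809)/2305302 = 3968*(-1/1514) + (1319605/6809)*(1/2305302) = -1984/757 + 1319605/15696801318 = -31141454873927/11882478597726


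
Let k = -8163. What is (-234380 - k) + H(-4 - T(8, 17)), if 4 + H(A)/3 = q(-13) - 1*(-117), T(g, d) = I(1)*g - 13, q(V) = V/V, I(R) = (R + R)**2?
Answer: -225875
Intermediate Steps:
I(R) = 4*R**2 (I(R) = (2*R)**2 = 4*R**2)
q(V) = 1
T(g, d) = -13 + 4*g (T(g, d) = (4*1**2)*g - 13 = (4*1)*g - 13 = 4*g - 13 = -13 + 4*g)
H(A) = 342 (H(A) = -12 + 3*(1 - 1*(-117)) = -12 + 3*(1 + 117) = -12 + 3*118 = -12 + 354 = 342)
(-234380 - k) + H(-4 - T(8, 17)) = (-234380 - 1*(-8163)) + 342 = (-234380 + 8163) + 342 = -226217 + 342 = -225875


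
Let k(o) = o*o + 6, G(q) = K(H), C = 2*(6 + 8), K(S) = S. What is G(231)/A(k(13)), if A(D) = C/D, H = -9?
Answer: -225/4 ≈ -56.250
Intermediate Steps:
C = 28 (C = 2*14 = 28)
G(q) = -9
k(o) = 6 + o² (k(o) = o² + 6 = 6 + o²)
A(D) = 28/D
G(231)/A(k(13)) = -9/(28/(6 + 13²)) = -9/(28/(6 + 169)) = -9/(28/175) = -9/(28*(1/175)) = -9/4/25 = -9*25/4 = -225/4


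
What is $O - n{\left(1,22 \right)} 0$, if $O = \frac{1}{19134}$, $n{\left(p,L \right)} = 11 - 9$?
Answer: $\frac{1}{19134} \approx 5.2263 \cdot 10^{-5}$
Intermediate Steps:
$n{\left(p,L \right)} = 2$
$O = \frac{1}{19134} \approx 5.2263 \cdot 10^{-5}$
$O - n{\left(1,22 \right)} 0 = \frac{1}{19134} - 2 \cdot 0 = \frac{1}{19134} - 0 = \frac{1}{19134} + 0 = \frac{1}{19134}$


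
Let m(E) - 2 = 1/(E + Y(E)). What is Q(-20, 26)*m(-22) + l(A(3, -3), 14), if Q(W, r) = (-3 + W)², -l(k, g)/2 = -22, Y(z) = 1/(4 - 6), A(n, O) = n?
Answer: 48532/45 ≈ 1078.5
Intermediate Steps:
Y(z) = -½ (Y(z) = 1/(-2) = -½)
l(k, g) = 44 (l(k, g) = -2*(-22) = 44)
m(E) = 2 + 1/(-½ + E) (m(E) = 2 + 1/(E - ½) = 2 + 1/(-½ + E))
Q(-20, 26)*m(-22) + l(A(3, -3), 14) = (-3 - 20)²*(4*(-22)/(-1 + 2*(-22))) + 44 = (-23)²*(4*(-22)/(-1 - 44)) + 44 = 529*(4*(-22)/(-45)) + 44 = 529*(4*(-22)*(-1/45)) + 44 = 529*(88/45) + 44 = 46552/45 + 44 = 48532/45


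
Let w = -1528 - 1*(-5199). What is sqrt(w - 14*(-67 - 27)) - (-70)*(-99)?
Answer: -6930 + sqrt(4987) ≈ -6859.4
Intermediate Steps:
w = 3671 (w = -1528 + 5199 = 3671)
sqrt(w - 14*(-67 - 27)) - (-70)*(-99) = sqrt(3671 - 14*(-67 - 27)) - (-70)*(-99) = sqrt(3671 - 14*(-94)) - 1*6930 = sqrt(3671 + 1316) - 6930 = sqrt(4987) - 6930 = -6930 + sqrt(4987)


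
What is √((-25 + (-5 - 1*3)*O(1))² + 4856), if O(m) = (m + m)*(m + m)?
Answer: √8105 ≈ 90.028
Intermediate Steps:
O(m) = 4*m² (O(m) = (2*m)*(2*m) = 4*m²)
√((-25 + (-5 - 1*3)*O(1))² + 4856) = √((-25 + (-5 - 1*3)*(4*1²))² + 4856) = √((-25 + (-5 - 3)*(4*1))² + 4856) = √((-25 - 8*4)² + 4856) = √((-25 - 32)² + 4856) = √((-57)² + 4856) = √(3249 + 4856) = √8105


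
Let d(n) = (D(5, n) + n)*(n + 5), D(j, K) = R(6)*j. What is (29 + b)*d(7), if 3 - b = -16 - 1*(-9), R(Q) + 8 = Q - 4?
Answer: -10764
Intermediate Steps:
R(Q) = -12 + Q (R(Q) = -8 + (Q - 4) = -8 + (-4 + Q) = -12 + Q)
D(j, K) = -6*j (D(j, K) = (-12 + 6)*j = -6*j)
d(n) = (-30 + n)*(5 + n) (d(n) = (-6*5 + n)*(n + 5) = (-30 + n)*(5 + n))
b = 10 (b = 3 - (-16 - 1*(-9)) = 3 - (-16 + 9) = 3 - 1*(-7) = 3 + 7 = 10)
(29 + b)*d(7) = (29 + 10)*(-150 + 7² - 25*7) = 39*(-150 + 49 - 175) = 39*(-276) = -10764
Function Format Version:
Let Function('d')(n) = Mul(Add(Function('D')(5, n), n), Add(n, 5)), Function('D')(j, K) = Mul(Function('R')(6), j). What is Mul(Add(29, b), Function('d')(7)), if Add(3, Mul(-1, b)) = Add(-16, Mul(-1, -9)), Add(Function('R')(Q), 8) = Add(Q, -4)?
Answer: -10764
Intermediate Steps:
Function('R')(Q) = Add(-12, Q) (Function('R')(Q) = Add(-8, Add(Q, -4)) = Add(-8, Add(-4, Q)) = Add(-12, Q))
Function('D')(j, K) = Mul(-6, j) (Function('D')(j, K) = Mul(Add(-12, 6), j) = Mul(-6, j))
Function('d')(n) = Mul(Add(-30, n), Add(5, n)) (Function('d')(n) = Mul(Add(Mul(-6, 5), n), Add(n, 5)) = Mul(Add(-30, n), Add(5, n)))
b = 10 (b = Add(3, Mul(-1, Add(-16, Mul(-1, -9)))) = Add(3, Mul(-1, Add(-16, 9))) = Add(3, Mul(-1, -7)) = Add(3, 7) = 10)
Mul(Add(29, b), Function('d')(7)) = Mul(Add(29, 10), Add(-150, Pow(7, 2), Mul(-25, 7))) = Mul(39, Add(-150, 49, -175)) = Mul(39, -276) = -10764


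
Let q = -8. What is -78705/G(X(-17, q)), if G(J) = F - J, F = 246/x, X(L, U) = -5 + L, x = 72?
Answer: -188892/61 ≈ -3096.6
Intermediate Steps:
F = 41/12 (F = 246/72 = 246*(1/72) = 41/12 ≈ 3.4167)
G(J) = 41/12 - J
-78705/G(X(-17, q)) = -78705/(41/12 - (-5 - 17)) = -78705/(41/12 - 1*(-22)) = -78705/(41/12 + 22) = -78705/305/12 = -78705*12/305 = -188892/61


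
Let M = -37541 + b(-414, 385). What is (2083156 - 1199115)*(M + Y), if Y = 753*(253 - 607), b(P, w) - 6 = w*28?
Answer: -259304253997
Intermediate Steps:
b(P, w) = 6 + 28*w (b(P, w) = 6 + w*28 = 6 + 28*w)
M = -26755 (M = -37541 + (6 + 28*385) = -37541 + (6 + 10780) = -37541 + 10786 = -26755)
Y = -266562 (Y = 753*(-354) = -266562)
(2083156 - 1199115)*(M + Y) = (2083156 - 1199115)*(-26755 - 266562) = 884041*(-293317) = -259304253997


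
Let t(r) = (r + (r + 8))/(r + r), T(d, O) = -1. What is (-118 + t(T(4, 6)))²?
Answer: 14641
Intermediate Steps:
t(r) = (8 + 2*r)/(2*r) (t(r) = (r + (8 + r))/((2*r)) = (8 + 2*r)*(1/(2*r)) = (8 + 2*r)/(2*r))
(-118 + t(T(4, 6)))² = (-118 + (4 - 1)/(-1))² = (-118 - 1*3)² = (-118 - 3)² = (-121)² = 14641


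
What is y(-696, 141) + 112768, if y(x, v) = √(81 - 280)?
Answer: 112768 + I*√199 ≈ 1.1277e+5 + 14.107*I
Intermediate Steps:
y(x, v) = I*√199 (y(x, v) = √(-199) = I*√199)
y(-696, 141) + 112768 = I*√199 + 112768 = 112768 + I*√199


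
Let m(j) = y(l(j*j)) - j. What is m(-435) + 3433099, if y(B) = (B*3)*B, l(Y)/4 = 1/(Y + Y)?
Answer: 40980487967786254/11935366875 ≈ 3.4335e+6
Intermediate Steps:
l(Y) = 2/Y (l(Y) = 4/(Y + Y) = 4/((2*Y)) = 4*(1/(2*Y)) = 2/Y)
y(B) = 3*B² (y(B) = (3*B)*B = 3*B²)
m(j) = -j + 12/j⁴ (m(j) = 3*(2/((j*j)))² - j = 3*(2/(j²))² - j = 3*(2/j²)² - j = 3*(4/j⁴) - j = 12/j⁴ - j = -j + 12/j⁴)
m(-435) + 3433099 = (-1*(-435) + 12/(-435)⁴) + 3433099 = (435 + 12*(1/35806100625)) + 3433099 = (435 + 4/11935366875) + 3433099 = 5191884590629/11935366875 + 3433099 = 40980487967786254/11935366875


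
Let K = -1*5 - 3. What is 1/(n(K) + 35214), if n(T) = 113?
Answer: 1/35327 ≈ 2.8307e-5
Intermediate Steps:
K = -8 (K = -5 - 3 = -8)
1/(n(K) + 35214) = 1/(113 + 35214) = 1/35327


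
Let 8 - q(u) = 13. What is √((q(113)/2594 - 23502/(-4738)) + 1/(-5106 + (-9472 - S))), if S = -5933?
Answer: √13993646513400037004430/53125132970 ≈ 2.2267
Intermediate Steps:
q(u) = -5 (q(u) = 8 - 1*13 = 8 - 13 = -5)
√((q(113)/2594 - 23502/(-4738)) + 1/(-5106 + (-9472 - S))) = √((-5/2594 - 23502/(-4738)) + 1/(-5106 + (-9472 - 1*(-5933)))) = √((-5*1/2594 - 23502*(-1/4738)) + 1/(-5106 + (-9472 + 5933))) = √((-5/2594 + 11751/2369) + 1/(-5106 - 3539)) = √(30470249/6145186 + 1/(-8645)) = √(30470249/6145186 - 1/8645) = √(263409157419/53125132970) = √13993646513400037004430/53125132970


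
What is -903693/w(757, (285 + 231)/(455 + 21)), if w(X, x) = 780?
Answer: -301231/260 ≈ -1158.6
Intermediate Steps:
-903693/w(757, (285 + 231)/(455 + 21)) = -903693/780 = -903693*1/780 = -301231/260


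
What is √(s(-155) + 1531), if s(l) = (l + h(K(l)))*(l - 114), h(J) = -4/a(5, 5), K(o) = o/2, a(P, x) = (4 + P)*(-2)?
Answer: 4*√24281/3 ≈ 207.76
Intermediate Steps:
a(P, x) = -8 - 2*P
K(o) = o/2 (K(o) = o*(½) = o/2)
h(J) = 2/9 (h(J) = -4/(-8 - 2*5) = -4/(-8 - 10) = -4/(-18) = -4*(-1/18) = 2/9)
s(l) = (-114 + l)*(2/9 + l) (s(l) = (l + 2/9)*(l - 114) = (2/9 + l)*(-114 + l) = (-114 + l)*(2/9 + l))
√(s(-155) + 1531) = √((-76/3 + (-155)² - 1024/9*(-155)) + 1531) = √((-76/3 + 24025 + 158720/9) + 1531) = √(374717/9 + 1531) = √(388496/9) = 4*√24281/3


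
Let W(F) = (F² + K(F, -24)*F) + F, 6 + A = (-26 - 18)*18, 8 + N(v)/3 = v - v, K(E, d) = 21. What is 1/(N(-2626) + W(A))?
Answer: 1/619224 ≈ 1.6149e-6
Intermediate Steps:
N(v) = -24 (N(v) = -24 + 3*(v - v) = -24 + 3*0 = -24 + 0 = -24)
A = -798 (A = -6 + (-26 - 18)*18 = -6 - 44*18 = -6 - 792 = -798)
W(F) = F² + 22*F (W(F) = (F² + 21*F) + F = F² + 22*F)
1/(N(-2626) + W(A)) = 1/(-24 - 798*(22 - 798)) = 1/(-24 - 798*(-776)) = 1/(-24 + 619248) = 1/619224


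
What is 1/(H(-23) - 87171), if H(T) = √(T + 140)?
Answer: -29057/2532927708 - √13/2532927708 ≈ -1.1473e-5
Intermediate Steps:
H(T) = √(140 + T)
1/(H(-23) - 87171) = 1/(√(140 - 23) - 87171) = 1/(√117 - 87171) = 1/(3*√13 - 87171) = 1/(-87171 + 3*√13)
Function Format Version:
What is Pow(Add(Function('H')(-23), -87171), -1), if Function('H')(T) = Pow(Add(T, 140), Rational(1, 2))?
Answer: Add(Rational(-29057, 2532927708), Mul(Rational(-1, 2532927708), Pow(13, Rational(1, 2)))) ≈ -1.1473e-5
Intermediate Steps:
Function('H')(T) = Pow(Add(140, T), Rational(1, 2))
Pow(Add(Function('H')(-23), -87171), -1) = Pow(Add(Pow(Add(140, -23), Rational(1, 2)), -87171), -1) = Pow(Add(Pow(117, Rational(1, 2)), -87171), -1) = Pow(Add(Mul(3, Pow(13, Rational(1, 2))), -87171), -1) = Pow(Add(-87171, Mul(3, Pow(13, Rational(1, 2)))), -1)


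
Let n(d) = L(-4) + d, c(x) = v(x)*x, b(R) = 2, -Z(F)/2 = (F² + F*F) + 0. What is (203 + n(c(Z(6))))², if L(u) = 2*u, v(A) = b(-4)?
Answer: 8649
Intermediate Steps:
Z(F) = -4*F² (Z(F) = -2*((F² + F*F) + 0) = -2*((F² + F²) + 0) = -2*(2*F² + 0) = -4*F²)
v(A) = 2
c(x) = 2*x
n(d) = -8 + d (n(d) = 2*(-4) + d = -8 + d)
(203 + n(c(Z(6))))² = (203 + (-8 + 2*(-4*6²)))² = (203 + (-8 + 2*(-4*36)))² = (203 + (-8 + 2*(-144)))² = (203 + (-8 - 288))² = (203 - 296)² = (-93)² = 8649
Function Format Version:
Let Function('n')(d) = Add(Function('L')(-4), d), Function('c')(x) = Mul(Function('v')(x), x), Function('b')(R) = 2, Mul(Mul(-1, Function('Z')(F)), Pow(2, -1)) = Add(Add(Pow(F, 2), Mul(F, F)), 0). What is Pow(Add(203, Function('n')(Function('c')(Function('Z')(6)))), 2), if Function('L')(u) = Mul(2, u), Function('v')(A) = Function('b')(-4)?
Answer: 8649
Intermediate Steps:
Function('Z')(F) = Mul(-4, Pow(F, 2)) (Function('Z')(F) = Mul(-2, Add(Add(Pow(F, 2), Mul(F, F)), 0)) = Mul(-2, Add(Add(Pow(F, 2), Pow(F, 2)), 0)) = Mul(-2, Add(Mul(2, Pow(F, 2)), 0)) = Mul(-2, Mul(2, Pow(F, 2))) = Mul(-4, Pow(F, 2)))
Function('v')(A) = 2
Function('c')(x) = Mul(2, x)
Function('n')(d) = Add(-8, d) (Function('n')(d) = Add(Mul(2, -4), d) = Add(-8, d))
Pow(Add(203, Function('n')(Function('c')(Function('Z')(6)))), 2) = Pow(Add(203, Add(-8, Mul(2, Mul(-4, Pow(6, 2))))), 2) = Pow(Add(203, Add(-8, Mul(2, Mul(-4, 36)))), 2) = Pow(Add(203, Add(-8, Mul(2, -144))), 2) = Pow(Add(203, Add(-8, -288)), 2) = Pow(Add(203, -296), 2) = Pow(-93, 2) = 8649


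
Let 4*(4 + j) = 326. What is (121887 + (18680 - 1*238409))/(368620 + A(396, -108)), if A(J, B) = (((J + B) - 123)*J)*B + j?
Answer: 195684/13376045 ≈ 0.014629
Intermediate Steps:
j = 155/2 (j = -4 + (¼)*326 = -4 + 163/2 = 155/2 ≈ 77.500)
A(J, B) = 155/2 + B*J*(-123 + B + J) (A(J, B) = (((J + B) - 123)*J)*B + 155/2 = (((B + J) - 123)*J)*B + 155/2 = ((-123 + B + J)*J)*B + 155/2 = (J*(-123 + B + J))*B + 155/2 = B*J*(-123 + B + J) + 155/2 = 155/2 + B*J*(-123 + B + J))
(121887 + (18680 - 1*238409))/(368620 + A(396, -108)) = (121887 + (18680 - 1*238409))/(368620 + (155/2 - 108*396² + 396*(-108)² - 123*(-108)*396)) = (121887 + (18680 - 238409))/(368620 + (155/2 - 108*156816 + 396*11664 + 5260464)) = (121887 - 219729)/(368620 + (155/2 - 16936128 + 4618944 + 5260464)) = -97842/(368620 - 14113285/2) = -97842/(-13376045/2) = -97842*(-2/13376045) = 195684/13376045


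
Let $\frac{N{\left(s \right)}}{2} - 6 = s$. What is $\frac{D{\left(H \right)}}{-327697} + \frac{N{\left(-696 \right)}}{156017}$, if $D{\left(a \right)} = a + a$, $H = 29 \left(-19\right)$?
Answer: $- \frac{280291126}{51126302849} \approx -0.0054823$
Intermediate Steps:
$N{\left(s \right)} = 12 + 2 s$
$H = -551$
$D{\left(a \right)} = 2 a$
$\frac{D{\left(H \right)}}{-327697} + \frac{N{\left(-696 \right)}}{156017} = \frac{2 \left(-551\right)}{-327697} + \frac{12 + 2 \left(-696\right)}{156017} = \left(-1102\right) \left(- \frac{1}{327697}\right) + \left(12 - 1392\right) \frac{1}{156017} = \frac{1102}{327697} - \frac{1380}{156017} = - \frac{280291126}{51126302849}$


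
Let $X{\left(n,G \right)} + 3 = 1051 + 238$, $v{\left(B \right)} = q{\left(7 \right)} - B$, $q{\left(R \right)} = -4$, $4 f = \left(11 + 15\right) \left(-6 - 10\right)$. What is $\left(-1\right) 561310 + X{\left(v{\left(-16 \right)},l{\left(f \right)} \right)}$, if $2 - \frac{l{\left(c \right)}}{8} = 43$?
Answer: $-560024$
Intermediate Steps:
$f = -104$ ($f = \frac{\left(11 + 15\right) \left(-6 - 10\right)}{4} = \frac{26 \left(-16\right)}{4} = \frac{1}{4} \left(-416\right) = -104$)
$l{\left(c \right)} = -328$ ($l{\left(c \right)} = 16 - 344 = -328$)
$v{\left(B \right)} = -4 - B$
$X{\left(n,G \right)} = 1286$ ($X{\left(n,G \right)} = -3 + \left(1051 + 238\right) = -3 + 1289 = 1286$)
$\left(-1\right) 561310 + X{\left(v{\left(-16 \right)},l{\left(f \right)} \right)} = \left(-1\right) 561310 + 1286 = -561310 + 1286 = -560024$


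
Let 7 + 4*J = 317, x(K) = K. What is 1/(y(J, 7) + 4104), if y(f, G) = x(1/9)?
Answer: 9/36937 ≈ 0.00024366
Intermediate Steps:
J = 155/2 (J = -7/4 + (¼)*317 = -7/4 + 317/4 = 155/2 ≈ 77.500)
y(f, G) = ⅑ (y(f, G) = 1/9 = ⅑)
1/(y(J, 7) + 4104) = 1/(⅑ + 4104) = 1/(36937/9) = 9/36937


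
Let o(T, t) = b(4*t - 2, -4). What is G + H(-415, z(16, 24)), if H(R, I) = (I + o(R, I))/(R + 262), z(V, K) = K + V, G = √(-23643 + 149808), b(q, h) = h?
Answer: -4/17 + √126165 ≈ 354.96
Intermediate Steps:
o(T, t) = -4
G = √126165 ≈ 355.20
H(R, I) = (-4 + I)/(262 + R) (H(R, I) = (I - 4)/(R + 262) = (-4 + I)/(262 + R))
G + H(-415, z(16, 24)) = √126165 + (-4 + (24 + 16))/(262 - 415) = √126165 + (-4 + 40)/(-153) = √126165 - 1/153*36 = √126165 - 4/17 = -4/17 + √126165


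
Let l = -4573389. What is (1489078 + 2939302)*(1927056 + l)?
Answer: -11718968130540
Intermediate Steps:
(1489078 + 2939302)*(1927056 + l) = (1489078 + 2939302)*(1927056 - 4573389) = 4428380*(-2646333) = -11718968130540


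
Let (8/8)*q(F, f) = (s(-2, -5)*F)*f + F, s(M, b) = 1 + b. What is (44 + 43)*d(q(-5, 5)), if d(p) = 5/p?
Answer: 87/19 ≈ 4.5789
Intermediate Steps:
q(F, f) = F - 4*F*f (q(F, f) = ((1 - 5)*F)*f + F = (-4*F)*f + F = -4*F*f + F = F - 4*F*f)
(44 + 43)*d(q(-5, 5)) = (44 + 43)*(5/((-5*(1 - 4*5)))) = 87*(5/((-5*(1 - 20)))) = 87*(5/((-5*(-19)))) = 87*(5/95) = 87*(5*(1/95)) = 87*(1/19) = 87/19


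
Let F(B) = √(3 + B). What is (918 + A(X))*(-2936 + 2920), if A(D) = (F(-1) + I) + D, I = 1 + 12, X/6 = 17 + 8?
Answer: -17296 - 16*√2 ≈ -17319.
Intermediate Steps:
X = 150 (X = 6*(17 + 8) = 6*25 = 150)
I = 13
A(D) = 13 + D + √2 (A(D) = (√(3 - 1) + 13) + D = (√2 + 13) + D = (13 + √2) + D = 13 + D + √2)
(918 + A(X))*(-2936 + 2920) = (918 + (13 + 150 + √2))*(-2936 + 2920) = (918 + (163 + √2))*(-16) = (1081 + √2)*(-16) = -17296 - 16*√2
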